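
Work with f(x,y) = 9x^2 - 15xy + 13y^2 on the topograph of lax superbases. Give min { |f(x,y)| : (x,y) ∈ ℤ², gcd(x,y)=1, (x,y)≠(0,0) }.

translate: b→3 (≡-15 mod 18), so (9,-15,13)→(9,3,7)
flip: (9,3,7)→(7,-3,9)
reduced (well bottom): (7,-3,9) with a≤c, −a<b≤a
well minimum = a = 7

7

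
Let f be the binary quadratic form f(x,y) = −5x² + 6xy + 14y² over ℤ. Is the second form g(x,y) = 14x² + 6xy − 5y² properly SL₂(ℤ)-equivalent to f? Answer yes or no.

D₁ = 316, D₂ = 316
river cycle of f (length 6): (-5, 16, 3), (3, 14, -10), (-10, 6, 7), (7, 8, -9), (-9, 10, 6), (6, 14, -5)
river cycle of g (length 6): (-5, 14, 6), (6, 10, -9), (-9, 8, 7), (7, 6, -10), (-10, 14, 3), (3, 16, -5)
cycles differ ⇒ inequivalent

no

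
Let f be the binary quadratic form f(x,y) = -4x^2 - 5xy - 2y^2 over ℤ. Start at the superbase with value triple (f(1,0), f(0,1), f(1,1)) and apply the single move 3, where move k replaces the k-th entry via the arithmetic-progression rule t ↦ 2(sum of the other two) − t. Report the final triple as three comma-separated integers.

start (-4,-2,-11) = (f(1,0),f(0,1),f(1,1))
replace slot 3: 2·((-4)+(-2)) − (-11) = -1 → (-4,-2,-1)

-4,-2,-1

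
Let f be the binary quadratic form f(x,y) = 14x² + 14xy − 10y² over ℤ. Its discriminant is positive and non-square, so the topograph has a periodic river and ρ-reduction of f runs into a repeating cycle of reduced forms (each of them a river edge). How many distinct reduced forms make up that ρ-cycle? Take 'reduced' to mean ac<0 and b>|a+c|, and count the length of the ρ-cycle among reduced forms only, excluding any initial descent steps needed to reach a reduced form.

D = 756, ⌊√D⌋ = 27
river: ρ → (-10,26,2)
river: ρ → (2,26,-10)
river: ρ → (-10,14,14)
river: ρ → (14,14,-10)
ρ-cycle length = 4 (tail of 0 descent steps not counted)

4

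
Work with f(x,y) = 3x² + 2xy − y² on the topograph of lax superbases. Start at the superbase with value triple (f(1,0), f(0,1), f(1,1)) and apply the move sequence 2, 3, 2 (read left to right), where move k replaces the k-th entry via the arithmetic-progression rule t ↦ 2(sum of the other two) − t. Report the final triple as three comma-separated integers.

start (3,-1,4) = (f(1,0),f(0,1),f(1,1))
replace slot 2: 2·(3+4) − (-1) = 15 → (3,15,4)
replace slot 3: 2·(3+15) − 4 = 32 → (3,15,32)
replace slot 2: 2·(3+32) − 15 = 55 → (3,55,32)

3,55,32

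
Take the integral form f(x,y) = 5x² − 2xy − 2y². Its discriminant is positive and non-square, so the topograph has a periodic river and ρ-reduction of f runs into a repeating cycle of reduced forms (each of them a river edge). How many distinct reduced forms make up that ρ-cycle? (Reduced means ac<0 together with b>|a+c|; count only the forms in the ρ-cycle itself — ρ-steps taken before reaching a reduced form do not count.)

D = 44, ⌊√D⌋ = 6
descent: ρ → (-2,6,1)  [lands on river]
river: ρ → (1,6,-2)
ρ-cycle length = 2 (tail of 1 descent step not counted)

2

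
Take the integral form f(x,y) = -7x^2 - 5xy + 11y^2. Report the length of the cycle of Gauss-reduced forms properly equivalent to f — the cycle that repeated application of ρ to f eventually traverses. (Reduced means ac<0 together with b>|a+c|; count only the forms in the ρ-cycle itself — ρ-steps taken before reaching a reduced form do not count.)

D = 333, ⌊√D⌋ = 18
descent: ρ → (11,5,-7)  [lands on river]
river: ρ → (-7,9,9)
river: ρ → (9,9,-7)
river: ρ → (-7,5,11)
river: ρ → (11,17,-1)
river: ρ → (-1,17,11)
ρ-cycle length = 6 (tail of 1 descent step not counted)

6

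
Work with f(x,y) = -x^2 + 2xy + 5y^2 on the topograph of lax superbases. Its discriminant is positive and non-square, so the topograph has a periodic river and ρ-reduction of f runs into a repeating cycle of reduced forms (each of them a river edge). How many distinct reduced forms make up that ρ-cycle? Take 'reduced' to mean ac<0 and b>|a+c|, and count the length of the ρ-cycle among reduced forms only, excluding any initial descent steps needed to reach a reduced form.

D = 24, ⌊√D⌋ = 4
descent: ρ → (5,-2,-1)
descent: ρ → (-1,4,2)  [lands on river]
river: ρ → (2,4,-1)
ρ-cycle length = 2 (tail of 2 descent steps not counted)

2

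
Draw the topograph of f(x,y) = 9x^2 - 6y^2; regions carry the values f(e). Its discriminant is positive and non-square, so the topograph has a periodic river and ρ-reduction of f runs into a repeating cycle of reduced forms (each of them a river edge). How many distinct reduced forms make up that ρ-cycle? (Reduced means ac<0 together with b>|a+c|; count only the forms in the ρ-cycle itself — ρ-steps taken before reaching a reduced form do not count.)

D = 216, ⌊√D⌋ = 14
descent: ρ → (-6,12,3)  [lands on river]
river: ρ → (3,12,-6)
ρ-cycle length = 2 (tail of 1 descent step not counted)

2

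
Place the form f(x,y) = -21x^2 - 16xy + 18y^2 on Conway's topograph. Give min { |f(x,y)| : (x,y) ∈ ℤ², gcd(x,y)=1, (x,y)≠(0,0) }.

descent: ρ → (18,16,-21)  [lands on river]
river: ρ → (-21,26,13)
river: ρ → (13,26,-21)
river: ρ → (-21,16,18)
river: ρ → (18,20,-19)
river: ρ → (-19,18,19)
river: ρ → (19,20,-18)
river: ρ → (-18,16,21)
river: ρ → (21,26,-13)
river: ρ → (-13,26,21)
river: ρ → (21,16,-18)
river: ρ → (-18,20,19)
river: ρ → (19,18,-19)
river: ρ → (-19,20,18)
closes: descent 1, river 14
min |a| on river = 13

13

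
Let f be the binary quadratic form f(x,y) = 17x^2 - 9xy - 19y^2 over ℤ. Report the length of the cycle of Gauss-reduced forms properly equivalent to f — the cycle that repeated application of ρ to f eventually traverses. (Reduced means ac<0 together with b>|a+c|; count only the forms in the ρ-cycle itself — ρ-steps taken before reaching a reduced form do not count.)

D = 1373, ⌊√D⌋ = 37
descent: ρ → (-19,9,17)  [lands on river]
river: ρ → (17,25,-11)
river: ρ → (-11,19,23)
river: ρ → (23,27,-7)
river: ρ → (-7,29,19)
river: ρ → (19,9,-17)
river: ρ → (-17,25,11)
river: ρ → (11,19,-23)
river: ρ → (-23,27,7)
river: ρ → (7,29,-19)
ρ-cycle length = 10 (tail of 1 descent step not counted)

10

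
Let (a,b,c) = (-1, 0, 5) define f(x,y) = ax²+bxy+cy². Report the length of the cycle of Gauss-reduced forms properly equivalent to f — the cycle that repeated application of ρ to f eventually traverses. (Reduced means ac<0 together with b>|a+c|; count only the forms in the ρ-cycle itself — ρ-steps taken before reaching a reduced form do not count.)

D = 20, ⌊√D⌋ = 4
descent: ρ → (5,0,-1)
descent: ρ → (-1,4,1)  [lands on river]
river: ρ → (1,4,-1)
ρ-cycle length = 2 (tail of 2 descent steps not counted)

2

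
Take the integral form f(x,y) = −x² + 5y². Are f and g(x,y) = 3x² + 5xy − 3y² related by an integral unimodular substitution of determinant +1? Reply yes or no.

D₁ = 20, D₂ = 61
discriminants differ ⇒ not SL₂(ℤ)-equivalent

no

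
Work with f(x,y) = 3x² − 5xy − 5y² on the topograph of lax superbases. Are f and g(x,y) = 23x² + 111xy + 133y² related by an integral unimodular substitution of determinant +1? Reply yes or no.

D₁ = 85, D₂ = 85
river cycle of f (length 6): (-5, 5, 3), (3, 7, -3), (-3, 5, 5), (5, 5, -3), (-3, 7, 3), (3, 5, -5)
river cycle of g (length 6): (3, 5, -5), (-5, 5, 3), (3, 7, -3), (-3, 5, 5), (5, 5, -3), (-3, 7, 3)
cycles coincide ⇒ equivalent

yes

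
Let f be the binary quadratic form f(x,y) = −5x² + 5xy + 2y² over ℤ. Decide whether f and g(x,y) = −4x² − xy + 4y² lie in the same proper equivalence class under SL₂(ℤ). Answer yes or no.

D₁ = 65, D₂ = 65
river cycle of f (length 6): (2, 7, -2), (-2, 5, 5), (5, 5, -2), (-2, 7, 2), (2, 5, -5), (-5, 5, 2)
river cycle of g (length 6): (4, 1, -4), (-4, 7, 1), (1, 7, -4), (-4, 1, 4), (4, 7, -1), (-1, 7, 4)
cycles differ ⇒ inequivalent

no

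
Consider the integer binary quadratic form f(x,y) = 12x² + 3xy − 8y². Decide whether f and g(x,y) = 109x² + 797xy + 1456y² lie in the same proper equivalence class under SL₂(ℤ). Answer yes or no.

D₁ = 393, D₂ = 393
river cycle of f (length 16): (-8, 13, 7), (7, 15, -6), (-6, 9, 13), (13, 17, -2), (-2, 19, 4), (4, 13, -14), (-14, 15, 3), (3, 15, -14), (-14, 13, 4), (4, 19, -2), … (6 more)
river cycle of g (length 16): (-8, 13, 7), (7, 15, -6), (-6, 9, 13), (13, 17, -2), (-2, 19, 4), (4, 13, -14), (-14, 15, 3), (3, 15, -14), (-14, 13, 4), (4, 19, -2), … (6 more)
cycles coincide ⇒ equivalent

yes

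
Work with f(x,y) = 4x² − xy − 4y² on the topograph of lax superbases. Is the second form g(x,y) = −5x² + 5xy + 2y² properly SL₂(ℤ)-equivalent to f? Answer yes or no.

D₁ = 65, D₂ = 65
river cycle of f (length 6): (-4, 1, 4), (4, 7, -1), (-1, 7, 4), (4, 1, -4), (-4, 7, 1), (1, 7, -4)
river cycle of g (length 6): (2, 7, -2), (-2, 5, 5), (5, 5, -2), (-2, 7, 2), (2, 5, -5), (-5, 5, 2)
cycles differ ⇒ inequivalent

no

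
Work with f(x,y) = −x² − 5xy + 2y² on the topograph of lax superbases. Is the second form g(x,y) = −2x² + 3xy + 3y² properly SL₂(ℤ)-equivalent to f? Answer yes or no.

D₁ = 33, D₂ = 33
river cycle of f (length 4): (2, 5, -1), (-1, 5, 2), (2, 3, -3), (-3, 3, 2)
river cycle of g (length 4): (3, 3, -2), (-2, 5, 1), (1, 5, -2), (-2, 3, 3)
cycles differ ⇒ inequivalent

no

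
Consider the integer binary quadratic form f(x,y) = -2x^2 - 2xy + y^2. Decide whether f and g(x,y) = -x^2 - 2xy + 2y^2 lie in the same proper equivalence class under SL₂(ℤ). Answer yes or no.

D₁ = 12, D₂ = 12
river cycle of f (length 2): (1, 2, -2), (-2, 2, 1)
river cycle of g (length 2): (2, 2, -1), (-1, 2, 2)
cycles differ ⇒ inequivalent

no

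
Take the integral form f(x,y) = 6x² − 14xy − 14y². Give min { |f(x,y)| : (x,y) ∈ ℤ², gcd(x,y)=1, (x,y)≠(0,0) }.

descent: ρ → (-14,14,6)  [lands on river]
river: ρ → (6,22,-2)
river: ρ → (-2,22,6)
river: ρ → (6,14,-14)
closes: descent 1, river 4
min |a| on river = 2

2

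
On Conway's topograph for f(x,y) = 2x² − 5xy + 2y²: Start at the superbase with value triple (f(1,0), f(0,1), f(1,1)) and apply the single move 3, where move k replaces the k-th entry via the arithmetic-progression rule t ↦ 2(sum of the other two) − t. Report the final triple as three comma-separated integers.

start (2,2,-1) = (f(1,0),f(0,1),f(1,1))
replace slot 3: 2·(2+2) − (-1) = 9 → (2,2,9)

2,2,9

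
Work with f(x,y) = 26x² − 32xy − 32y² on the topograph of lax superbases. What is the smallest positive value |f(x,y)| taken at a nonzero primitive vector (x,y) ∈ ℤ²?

descent: ρ → (-32,32,26)  [lands on river]
river: ρ → (26,20,-38)
river: ρ → (-38,56,8)
river: ρ → (8,56,-38)
river: ρ → (-38,20,26)
river: ρ → (26,32,-32)
closes: descent 1, river 6
min |a| on river = 8

8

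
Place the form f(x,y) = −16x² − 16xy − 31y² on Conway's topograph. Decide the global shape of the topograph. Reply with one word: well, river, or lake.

D = b²−4ac = (-16)² − 4·(-16)·(-31) = -1728
D < 0 ⇒ definite ⇒ every region one sign ⇒ single well

well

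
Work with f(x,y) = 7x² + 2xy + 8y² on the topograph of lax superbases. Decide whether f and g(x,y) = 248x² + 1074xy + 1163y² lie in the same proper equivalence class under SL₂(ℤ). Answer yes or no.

D₁ = -220, D₂ = -220
f: reduced (well bottom): (7,2,8) with a≤c, −a<b≤a
g: translate: b→82 (≡1074 mod 496), so (248,1074,1163)→(248,82,7)
g: flip: (248,82,7)→(7,-82,248)
g: translate: b→2 (≡-82 mod 14), so (7,-82,248)→(7,2,8)
g: reduced (well bottom): (7,2,8) with a≤c, −a<b≤a
reduced forms (7, 2, 8) vs (7, 2, 8) ⇒ equivalent

yes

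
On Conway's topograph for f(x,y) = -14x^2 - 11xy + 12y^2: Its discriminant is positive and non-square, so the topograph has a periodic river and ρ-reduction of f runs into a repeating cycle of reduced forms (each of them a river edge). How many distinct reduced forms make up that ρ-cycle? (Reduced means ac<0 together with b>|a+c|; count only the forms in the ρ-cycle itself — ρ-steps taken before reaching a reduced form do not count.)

D = 793, ⌊√D⌋ = 28
descent: ρ → (12,11,-14)  [lands on river]
river: ρ → (-14,17,9)
river: ρ → (9,19,-12)
river: ρ → (-12,5,16)
river: ρ → (16,27,-1)
river: ρ → (-1,27,16)
river: ρ → (16,5,-12)
river: ρ → (-12,19,9)
river: ρ → (9,17,-14)
river: ρ → (-14,11,12)
river: ρ → (12,13,-13)
river: ρ → (-13,13,12)
ρ-cycle length = 12 (tail of 1 descent step not counted)

12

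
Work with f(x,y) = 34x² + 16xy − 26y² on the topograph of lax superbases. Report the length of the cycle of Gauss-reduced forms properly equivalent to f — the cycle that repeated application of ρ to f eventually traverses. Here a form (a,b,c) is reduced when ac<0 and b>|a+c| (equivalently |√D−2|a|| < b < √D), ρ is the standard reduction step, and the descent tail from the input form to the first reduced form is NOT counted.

D = 3792, ⌊√D⌋ = 61
river: ρ → (-26,36,24)
river: ρ → (24,60,-2)
river: ρ → (-2,60,24)
river: ρ → (24,36,-26)
river: ρ → (-26,16,34)
river: ρ → (34,52,-8)
river: ρ → (-8,60,6)
river: ρ → (6,60,-8)
river: ρ → (-8,52,34)
river: ρ → (34,16,-26)
ρ-cycle length = 10 (tail of 0 descent steps not counted)

10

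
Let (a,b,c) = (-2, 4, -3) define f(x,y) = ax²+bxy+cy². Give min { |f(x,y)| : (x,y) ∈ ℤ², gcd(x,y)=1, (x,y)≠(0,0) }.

translate: b→0 (≡-4 mod 4), so (2,-4,3)→(2,0,1)
flip: (2,0,1)→(1,0,2)
reduced (well bottom): (1,0,2) with a≤c, −a<b≤a
well minimum |f| = |-1| = 1 (negative-definite)

1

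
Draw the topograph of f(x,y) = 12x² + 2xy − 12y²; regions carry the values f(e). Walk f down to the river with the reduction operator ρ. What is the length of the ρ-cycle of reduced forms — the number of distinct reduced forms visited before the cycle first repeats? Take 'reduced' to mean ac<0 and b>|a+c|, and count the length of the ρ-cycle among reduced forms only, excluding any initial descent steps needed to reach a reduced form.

D = 580, ⌊√D⌋ = 24
river: ρ → (-12,22,2)
river: ρ → (2,22,-12)
river: ρ → (-12,2,12)
river: ρ → (12,22,-2)
river: ρ → (-2,22,12)
river: ρ → (12,2,-12)
ρ-cycle length = 6 (tail of 0 descent steps not counted)

6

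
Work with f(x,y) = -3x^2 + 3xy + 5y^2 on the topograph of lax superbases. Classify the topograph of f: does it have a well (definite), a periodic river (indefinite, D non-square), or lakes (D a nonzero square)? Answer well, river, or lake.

D = b²−4ac = 3² − 4·(-3)·5 = 69
D > 0 non-square ⇒ indefinite ⇒ periodic river

river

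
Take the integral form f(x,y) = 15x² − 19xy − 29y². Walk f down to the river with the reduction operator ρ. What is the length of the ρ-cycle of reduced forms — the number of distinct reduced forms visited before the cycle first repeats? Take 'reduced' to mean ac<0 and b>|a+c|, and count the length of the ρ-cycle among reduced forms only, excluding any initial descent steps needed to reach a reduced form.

D = 2101, ⌊√D⌋ = 45
descent: ρ → (-29,19,15)  [lands on river]
river: ρ → (15,41,-7)
river: ρ → (-7,43,9)
river: ρ → (9,29,-35)
river: ρ → (-35,41,3)
river: ρ → (3,43,-21)
river: ρ → (-21,41,5)
river: ρ → (5,39,-29)
ρ-cycle length = 8 (tail of 1 descent step not counted)

8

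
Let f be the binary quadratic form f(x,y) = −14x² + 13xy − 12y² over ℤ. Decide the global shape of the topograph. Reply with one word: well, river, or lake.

D = b²−4ac = 13² − 4·(-14)·(-12) = -503
D < 0 ⇒ definite ⇒ every region one sign ⇒ single well

well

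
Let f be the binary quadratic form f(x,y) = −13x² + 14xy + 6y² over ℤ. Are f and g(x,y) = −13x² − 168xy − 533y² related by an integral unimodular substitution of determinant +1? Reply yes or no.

D₁ = 508, D₂ = 508
river cycle of f (length 12): (6, 22, -1), (-1, 22, 6), (6, 14, -13), (-13, 12, 7), (7, 16, -9), (-9, 20, 3), (3, 22, -2), (-2, 22, 3), (3, 20, -9), (-9, 16, 7), … (2 more)
river cycle of g (length 12): (-13, 14, 6), (6, 22, -1), (-1, 22, 6), (6, 14, -13), (-13, 12, 7), (7, 16, -9), (-9, 20, 3), (3, 22, -2), (-2, 22, 3), (3, 20, -9), … (2 more)
cycles coincide ⇒ equivalent

yes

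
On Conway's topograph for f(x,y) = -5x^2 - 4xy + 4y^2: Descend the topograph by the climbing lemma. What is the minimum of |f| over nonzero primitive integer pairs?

descent: ρ → (4,4,-5)  [lands on river]
river: ρ → (-5,6,3)
river: ρ → (3,6,-5)
river: ρ → (-5,4,4)
closes: descent 1, river 4
min |a| on river = 3

3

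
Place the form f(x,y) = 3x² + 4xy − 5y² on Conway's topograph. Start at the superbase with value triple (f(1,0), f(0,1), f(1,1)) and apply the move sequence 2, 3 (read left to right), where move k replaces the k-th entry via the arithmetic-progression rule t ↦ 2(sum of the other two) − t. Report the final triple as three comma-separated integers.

start (3,-5,2) = (f(1,0),f(0,1),f(1,1))
replace slot 2: 2·(3+2) − (-5) = 15 → (3,15,2)
replace slot 3: 2·(3+15) − 2 = 34 → (3,15,34)

3,15,34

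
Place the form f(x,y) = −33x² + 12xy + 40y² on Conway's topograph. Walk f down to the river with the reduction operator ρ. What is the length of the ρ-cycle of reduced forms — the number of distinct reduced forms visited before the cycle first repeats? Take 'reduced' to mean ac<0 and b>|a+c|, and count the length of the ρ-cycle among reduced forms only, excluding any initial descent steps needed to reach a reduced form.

D = 5424, ⌊√D⌋ = 73
river: ρ → (40,68,-5)
river: ρ → (-5,72,12)
river: ρ → (12,72,-5)
river: ρ → (-5,68,40)
river: ρ → (40,12,-33)
river: ρ → (-33,54,19)
river: ρ → (19,60,-24)
river: ρ → (-24,36,43)
river: ρ → (43,50,-17)
river: ρ → (-17,52,40)
river: ρ → (40,28,-29)
river: ρ → (-29,30,39)
river: ρ → (39,48,-20)
river: ρ → (-20,72,3)
river: ρ → (3,72,-20)
river: ρ → (-20,48,39)
river: ρ → (39,30,-29)
river: ρ → (-29,28,40)
river: ρ → (40,52,-17)
river: ρ → (-17,50,43)
river: ρ → (43,36,-24)
river: ρ → (-24,60,19)
river: ρ → (19,54,-33)
river: ρ → (-33,12,40)
ρ-cycle length = 24 (tail of 0 descent steps not counted)

24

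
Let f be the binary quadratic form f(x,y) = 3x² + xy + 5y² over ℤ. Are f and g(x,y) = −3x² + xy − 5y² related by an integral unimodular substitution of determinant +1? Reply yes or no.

D₁ = -59, D₂ = -59
f: reduced (well bottom): (3,1,5) with a≤c, −a<b≤a
g is negative-definite; reduce −g:
−g: reduced (well bottom): (3,-1,5) with a≤c, −a<b≤a
flip sign back: reduced form of g is (-3,1,-5)
reduced forms (3, 1, 5) vs (-3, 1, -5) ⇒ inequivalent

no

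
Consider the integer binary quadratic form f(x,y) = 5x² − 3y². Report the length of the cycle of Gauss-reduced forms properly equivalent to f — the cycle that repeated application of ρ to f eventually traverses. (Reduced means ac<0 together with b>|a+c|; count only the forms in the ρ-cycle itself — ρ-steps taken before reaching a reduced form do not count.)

D = 60, ⌊√D⌋ = 7
descent: ρ → (-3,6,2)  [lands on river]
river: ρ → (2,6,-3)
ρ-cycle length = 2 (tail of 1 descent step not counted)

2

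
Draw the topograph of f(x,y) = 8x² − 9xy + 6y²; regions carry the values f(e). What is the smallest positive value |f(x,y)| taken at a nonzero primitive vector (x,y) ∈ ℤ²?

translate: b→7 (≡-9 mod 16), so (8,-9,6)→(8,7,5)
flip: (8,7,5)→(5,-7,8)
translate: b→3 (≡-7 mod 10), so (5,-7,8)→(5,3,6)
reduced (well bottom): (5,3,6) with a≤c, −a<b≤a
well minimum = a = 5

5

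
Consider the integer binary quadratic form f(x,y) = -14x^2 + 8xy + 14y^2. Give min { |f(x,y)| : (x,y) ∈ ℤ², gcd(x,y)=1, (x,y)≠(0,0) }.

river: ρ → (14,20,-8)
river: ρ → (-8,28,2)
river: ρ → (2,28,-8)
river: ρ → (-8,20,14)
river: ρ → (14,8,-14)
river: ρ → (-14,20,8)
river: ρ → (8,28,-2)
river: ρ → (-2,28,8)
river: ρ → (8,20,-14)
river: ρ → (-14,8,14)
closes: descent 0, river 10
min |a| on river = 2

2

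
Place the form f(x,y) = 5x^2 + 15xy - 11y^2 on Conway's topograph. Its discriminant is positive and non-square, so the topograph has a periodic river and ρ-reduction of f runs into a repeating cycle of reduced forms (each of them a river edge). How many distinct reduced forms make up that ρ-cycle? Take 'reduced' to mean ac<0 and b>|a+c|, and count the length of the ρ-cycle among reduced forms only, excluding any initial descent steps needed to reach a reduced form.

D = 445, ⌊√D⌋ = 21
river: ρ → (-11,7,9)
river: ρ → (9,11,-9)
river: ρ → (-9,7,11)
river: ρ → (11,15,-5)
river: ρ → (-5,15,11)
river: ρ → (11,7,-9)
river: ρ → (-9,11,9)
river: ρ → (9,7,-11)
river: ρ → (-11,15,5)
river: ρ → (5,15,-11)
ρ-cycle length = 10 (tail of 0 descent steps not counted)

10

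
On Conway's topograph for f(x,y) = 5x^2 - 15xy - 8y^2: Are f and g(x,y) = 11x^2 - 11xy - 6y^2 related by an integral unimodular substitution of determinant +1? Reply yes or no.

D₁ = 385, D₂ = 385
river cycle of f (length 10): (-8, 15, 5), (5, 15, -8), (-8, 17, 3), (3, 19, -2), (-2, 17, 12), (12, 7, -7), (-7, 7, 12), (12, 17, -2), (-2, 19, 3), (3, 17, -8)
river cycle of g (length 12): (-6, 11, 11), (11, 11, -6), (-6, 13, 9), (9, 5, -10), (-10, 15, 4), (4, 17, -6), (-6, 19, 1), (1, 19, -6), (-6, 17, 4), (4, 15, -10), … (2 more)
cycles differ ⇒ inequivalent

no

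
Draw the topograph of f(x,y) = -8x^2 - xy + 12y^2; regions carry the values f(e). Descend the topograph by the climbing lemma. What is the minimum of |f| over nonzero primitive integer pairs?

descent: ρ → (12,1,-8)
descent: ρ → (-8,15,5)  [lands on river]
river: ρ → (5,15,-8)
river: ρ → (-8,17,3)
river: ρ → (3,19,-2)
river: ρ → (-2,17,12)
river: ρ → (12,7,-7)
river: ρ → (-7,7,12)
river: ρ → (12,17,-2)
river: ρ → (-2,19,3)
river: ρ → (3,17,-8)
closes: descent 2, river 10
min |a| on river = 2

2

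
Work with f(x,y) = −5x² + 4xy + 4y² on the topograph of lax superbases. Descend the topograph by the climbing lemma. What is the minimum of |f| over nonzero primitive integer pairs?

river: ρ → (4,4,-5)
river: ρ → (-5,6,3)
river: ρ → (3,6,-5)
river: ρ → (-5,4,4)
closes: descent 0, river 4
min |a| on river = 3

3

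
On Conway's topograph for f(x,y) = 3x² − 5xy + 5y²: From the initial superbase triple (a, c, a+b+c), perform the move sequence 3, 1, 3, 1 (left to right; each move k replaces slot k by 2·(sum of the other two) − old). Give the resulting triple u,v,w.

start (3,5,3) = (f(1,0),f(0,1),f(1,1))
replace slot 3: 2·(3+5) − 3 = 13 → (3,5,13)
replace slot 1: 2·(5+13) − 3 = 33 → (33,5,13)
replace slot 3: 2·(33+5) − 13 = 63 → (33,5,63)
replace slot 1: 2·(5+63) − 33 = 103 → (103,5,63)

103,5,63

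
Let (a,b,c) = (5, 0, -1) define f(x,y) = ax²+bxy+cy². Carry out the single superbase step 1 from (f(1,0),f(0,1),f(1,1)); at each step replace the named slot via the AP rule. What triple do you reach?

start (5,-1,4) = (f(1,0),f(0,1),f(1,1))
replace slot 1: 2·((-1)+4) − 5 = 1 → (1,-1,4)

1,-1,4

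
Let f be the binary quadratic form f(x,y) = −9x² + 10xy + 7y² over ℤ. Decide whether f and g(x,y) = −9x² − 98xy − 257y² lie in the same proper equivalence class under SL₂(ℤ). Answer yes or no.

D₁ = 352, D₂ = 352
river cycle of f (length 6): (7, 18, -1), (-1, 18, 7), (7, 10, -9), (-9, 8, 8), (8, 8, -9), (-9, 10, 7)
river cycle of g (length 6): (-9, 10, 7), (7, 18, -1), (-1, 18, 7), (7, 10, -9), (-9, 8, 8), (8, 8, -9)
cycles coincide ⇒ equivalent

yes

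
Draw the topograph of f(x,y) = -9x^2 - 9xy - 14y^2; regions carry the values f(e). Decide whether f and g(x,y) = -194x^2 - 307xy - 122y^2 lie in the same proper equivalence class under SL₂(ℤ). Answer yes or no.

D₁ = -423, D₂ = -423
f is negative-definite; reduce −f:
−f: reduced (well bottom): (9,9,14) with a≤c, −a<b≤a
flip sign back: reduced form of f is (-9,-9,-14)
g is negative-definite; reduce −g:
−g: translate: b→-81 (≡307 mod 388), so (194,307,122)→(194,-81,9)
−g: flip: (194,-81,9)→(9,81,194)
−g: translate: b→9 (≡81 mod 18), so (9,81,194)→(9,9,14)
−g: reduced (well bottom): (9,9,14) with a≤c, −a<b≤a
flip sign back: reduced form of g is (-9,-9,-14)
reduced forms (-9, -9, -14) vs (-9, -9, -14) ⇒ equivalent

yes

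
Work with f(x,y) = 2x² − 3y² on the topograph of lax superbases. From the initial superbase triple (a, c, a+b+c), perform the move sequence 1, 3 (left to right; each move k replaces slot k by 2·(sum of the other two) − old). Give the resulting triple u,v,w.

start (2,-3,-1) = (f(1,0),f(0,1),f(1,1))
replace slot 1: 2·((-3)+(-1)) − 2 = -10 → (-10,-3,-1)
replace slot 3: 2·((-10)+(-3)) − (-1) = -25 → (-10,-3,-25)

-10,-3,-25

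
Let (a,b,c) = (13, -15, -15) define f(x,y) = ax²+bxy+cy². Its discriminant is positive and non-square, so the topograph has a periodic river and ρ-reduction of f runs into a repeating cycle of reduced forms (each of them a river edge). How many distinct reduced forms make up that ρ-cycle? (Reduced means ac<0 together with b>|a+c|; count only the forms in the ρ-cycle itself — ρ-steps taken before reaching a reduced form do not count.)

D = 1005, ⌊√D⌋ = 31
descent: ρ → (-15,15,13)  [lands on river]
river: ρ → (13,11,-17)
river: ρ → (-17,23,7)
river: ρ → (7,19,-23)
river: ρ → (-23,27,3)
river: ρ → (3,27,-23)
river: ρ → (-23,19,7)
river: ρ → (7,23,-17)
river: ρ → (-17,11,13)
river: ρ → (13,15,-15)
ρ-cycle length = 10 (tail of 1 descent step not counted)

10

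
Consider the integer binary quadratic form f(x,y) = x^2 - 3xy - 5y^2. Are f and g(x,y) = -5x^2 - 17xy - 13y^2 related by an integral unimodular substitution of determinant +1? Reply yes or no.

D₁ = 29, D₂ = 29
river cycle of f (length 2): (1, 5, -1), (-1, 5, 1)
river cycle of g (length 2): (-1, 5, 1), (1, 5, -1)
cycles coincide ⇒ equivalent

yes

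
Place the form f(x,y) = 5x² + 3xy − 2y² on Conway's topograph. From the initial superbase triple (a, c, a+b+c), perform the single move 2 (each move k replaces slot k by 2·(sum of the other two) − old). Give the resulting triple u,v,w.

start (5,-2,6) = (f(1,0),f(0,1),f(1,1))
replace slot 2: 2·(5+6) − (-2) = 24 → (5,24,6)

5,24,6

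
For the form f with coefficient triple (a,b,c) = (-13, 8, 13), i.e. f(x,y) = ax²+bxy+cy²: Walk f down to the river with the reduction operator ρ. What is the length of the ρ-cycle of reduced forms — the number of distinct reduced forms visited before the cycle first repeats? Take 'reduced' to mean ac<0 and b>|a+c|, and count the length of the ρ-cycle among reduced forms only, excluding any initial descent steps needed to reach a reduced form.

D = 740, ⌊√D⌋ = 27
river: ρ → (13,18,-8)
river: ρ → (-8,14,17)
river: ρ → (17,20,-5)
river: ρ → (-5,20,17)
river: ρ → (17,14,-8)
river: ρ → (-8,18,13)
river: ρ → (13,8,-13)
river: ρ → (-13,18,8)
river: ρ → (8,14,-17)
river: ρ → (-17,20,5)
river: ρ → (5,20,-17)
river: ρ → (-17,14,8)
river: ρ → (8,18,-13)
river: ρ → (-13,8,13)
ρ-cycle length = 14 (tail of 0 descent steps not counted)

14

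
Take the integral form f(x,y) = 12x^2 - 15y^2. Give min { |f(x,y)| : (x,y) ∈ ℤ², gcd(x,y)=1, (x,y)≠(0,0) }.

descent: ρ → (-15,0,12)
descent: ρ → (12,24,-3)  [lands on river]
river: ρ → (-3,24,12)
closes: descent 2, river 2
min |a| on river = 3

3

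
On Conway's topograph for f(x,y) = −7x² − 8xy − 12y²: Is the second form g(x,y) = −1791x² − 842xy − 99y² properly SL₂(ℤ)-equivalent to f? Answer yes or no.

D₁ = -272, D₂ = -272
f is negative-definite; reduce −f:
−f: translate: b→-6 (≡8 mod 14), so (7,8,12)→(7,-6,11)
−f: reduced (well bottom): (7,-6,11) with a≤c, −a<b≤a
flip sign back: reduced form of f is (-7,6,-11)
g is negative-definite; reduce −g:
−g: flip: (1791,842,99)→(99,-842,1791)
−g: translate: b→-50 (≡-842 mod 198), so (99,-842,1791)→(99,-50,7)
−g: flip: (99,-50,7)→(7,50,99)
−g: translate: b→-6 (≡50 mod 14), so (7,50,99)→(7,-6,11)
−g: reduced (well bottom): (7,-6,11) with a≤c, −a<b≤a
flip sign back: reduced form of g is (-7,6,-11)
reduced forms (-7, 6, -11) vs (-7, 6, -11) ⇒ equivalent

yes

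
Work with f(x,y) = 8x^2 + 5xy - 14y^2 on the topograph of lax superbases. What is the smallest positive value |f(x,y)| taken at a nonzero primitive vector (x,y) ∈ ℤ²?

descent: ρ → (-14,-5,8)
descent: ρ → (8,21,-1)  [lands on river]
river: ρ → (-1,21,8)
river: ρ → (8,11,-11)
river: ρ → (-11,11,8)
closes: descent 2, river 4
min |a| on river = 1

1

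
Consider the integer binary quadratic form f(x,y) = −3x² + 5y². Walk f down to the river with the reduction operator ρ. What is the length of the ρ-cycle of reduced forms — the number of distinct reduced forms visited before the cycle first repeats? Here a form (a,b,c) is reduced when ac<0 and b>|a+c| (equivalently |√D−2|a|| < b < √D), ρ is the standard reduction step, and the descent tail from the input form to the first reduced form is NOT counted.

D = 60, ⌊√D⌋ = 7
descent: ρ → (5,0,-3)
descent: ρ → (-3,6,2)  [lands on river]
river: ρ → (2,6,-3)
ρ-cycle length = 2 (tail of 2 descent steps not counted)

2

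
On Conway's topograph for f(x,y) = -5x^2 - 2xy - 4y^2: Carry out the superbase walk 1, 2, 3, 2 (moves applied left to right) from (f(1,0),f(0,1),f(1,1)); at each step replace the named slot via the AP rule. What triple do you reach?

start (-5,-4,-11) = (f(1,0),f(0,1),f(1,1))
replace slot 1: 2·((-4)+(-11)) − (-5) = -25 → (-25,-4,-11)
replace slot 2: 2·((-25)+(-11)) − (-4) = -68 → (-25,-68,-11)
replace slot 3: 2·((-25)+(-68)) − (-11) = -175 → (-25,-68,-175)
replace slot 2: 2·((-25)+(-175)) − (-68) = -332 → (-25,-332,-175)

-25,-332,-175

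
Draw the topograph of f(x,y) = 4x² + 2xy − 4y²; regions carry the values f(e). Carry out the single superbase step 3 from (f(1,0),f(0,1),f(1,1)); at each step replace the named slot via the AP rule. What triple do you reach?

start (4,-4,2) = (f(1,0),f(0,1),f(1,1))
replace slot 3: 2·(4+(-4)) − 2 = -2 → (4,-4,-2)

4,-4,-2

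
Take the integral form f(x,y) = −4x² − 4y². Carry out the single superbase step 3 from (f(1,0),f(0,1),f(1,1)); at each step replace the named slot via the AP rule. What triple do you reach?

start (-4,-4,-8) = (f(1,0),f(0,1),f(1,1))
replace slot 3: 2·((-4)+(-4)) − (-8) = -8 → (-4,-4,-8)

-4,-4,-8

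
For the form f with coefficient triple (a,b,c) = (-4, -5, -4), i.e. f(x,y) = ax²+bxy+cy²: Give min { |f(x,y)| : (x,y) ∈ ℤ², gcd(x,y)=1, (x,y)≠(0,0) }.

translate: b→-3 (≡5 mod 8), so (4,5,4)→(4,-3,3)
flip: (4,-3,3)→(3,3,4)
reduced (well bottom): (3,3,4) with a≤c, −a<b≤a
well minimum |f| = |-3| = 3 (negative-definite)

3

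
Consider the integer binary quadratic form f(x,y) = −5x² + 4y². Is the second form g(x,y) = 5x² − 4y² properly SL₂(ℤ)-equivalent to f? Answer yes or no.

D₁ = 80, D₂ = 80
river cycle of f (length 2): (4, 8, -1), (-1, 8, 4)
river cycle of g (length 2): (-4, 8, 1), (1, 8, -4)
cycles differ ⇒ inequivalent

no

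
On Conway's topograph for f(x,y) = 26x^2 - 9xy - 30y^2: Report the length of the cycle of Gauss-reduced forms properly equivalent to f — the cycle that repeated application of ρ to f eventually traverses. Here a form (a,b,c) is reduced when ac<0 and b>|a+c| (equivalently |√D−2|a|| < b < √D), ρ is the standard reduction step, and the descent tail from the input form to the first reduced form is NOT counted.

D = 3201, ⌊√D⌋ = 56
descent: ρ → (-30,9,26)  [lands on river]
river: ρ → (26,43,-13)
river: ρ → (-13,35,38)
river: ρ → (38,41,-10)
river: ρ → (-10,39,42)
river: ρ → (42,45,-7)
river: ρ → (-7,53,14)
river: ρ → (14,31,-40)
river: ρ → (-40,49,5)
river: ρ → (5,51,-30)
ρ-cycle length = 10 (tail of 1 descent step not counted)

10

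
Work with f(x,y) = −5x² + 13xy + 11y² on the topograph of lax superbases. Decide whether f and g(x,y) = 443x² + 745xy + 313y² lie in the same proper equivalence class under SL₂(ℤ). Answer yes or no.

D₁ = 389, D₂ = 389
river cycle of f (length 14): (11, 9, -7), (-7, 19, 1), (1, 19, -7), (-7, 9, 11), (11, 13, -5), (-5, 17, 5), (5, 13, -11), (-11, 9, 7), (7, 19, -1), (-1, 19, 7), … (4 more)
river cycle of g (length 14): (11, 9, -7), (-7, 19, 1), (1, 19, -7), (-7, 9, 11), (11, 13, -5), (-5, 17, 5), (5, 13, -11), (-11, 9, 7), (7, 19, -1), (-1, 19, 7), … (4 more)
cycles coincide ⇒ equivalent

yes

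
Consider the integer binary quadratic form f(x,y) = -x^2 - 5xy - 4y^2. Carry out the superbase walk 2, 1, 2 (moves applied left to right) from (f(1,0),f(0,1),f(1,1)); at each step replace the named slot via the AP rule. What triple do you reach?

start (-1,-4,-10) = (f(1,0),f(0,1),f(1,1))
replace slot 2: 2·((-1)+(-10)) − (-4) = -18 → (-1,-18,-10)
replace slot 1: 2·((-18)+(-10)) − (-1) = -55 → (-55,-18,-10)
replace slot 2: 2·((-55)+(-10)) − (-18) = -112 → (-55,-112,-10)

-55,-112,-10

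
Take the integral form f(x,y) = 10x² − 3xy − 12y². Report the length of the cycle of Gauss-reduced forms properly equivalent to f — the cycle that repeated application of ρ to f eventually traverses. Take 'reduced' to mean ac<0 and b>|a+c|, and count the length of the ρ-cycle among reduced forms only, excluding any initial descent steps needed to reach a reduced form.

D = 489, ⌊√D⌋ = 22
descent: ρ → (-12,3,10)  [lands on river]
river: ρ → (10,17,-5)
river: ρ → (-5,13,16)
river: ρ → (16,19,-2)
river: ρ → (-2,21,6)
river: ρ → (6,15,-11)
river: ρ → (-11,7,10)
river: ρ → (10,13,-8)
river: ρ → (-8,19,4)
river: ρ → (4,21,-3)
river: ρ → (-3,21,4)
river: ρ → (4,19,-8)
river: ρ → (-8,13,10)
river: ρ → (10,7,-11)
river: ρ → (-11,15,6)
river: ρ → (6,21,-2)
river: ρ → (-2,19,16)
river: ρ → (16,13,-5)
river: ρ → (-5,17,10)
river: ρ → (10,3,-12)
river: ρ → (-12,21,1)
river: ρ → (1,21,-12)
ρ-cycle length = 22 (tail of 1 descent step not counted)

22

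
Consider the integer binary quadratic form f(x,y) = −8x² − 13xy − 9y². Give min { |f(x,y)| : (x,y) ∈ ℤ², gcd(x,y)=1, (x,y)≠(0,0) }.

translate: b→-3 (≡13 mod 16), so (8,13,9)→(8,-3,4)
flip: (8,-3,4)→(4,3,8)
reduced (well bottom): (4,3,8) with a≤c, −a<b≤a
well minimum |f| = |-4| = 4 (negative-definite)

4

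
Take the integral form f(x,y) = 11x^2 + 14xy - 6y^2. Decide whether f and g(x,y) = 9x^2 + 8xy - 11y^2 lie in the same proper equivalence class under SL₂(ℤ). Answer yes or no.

D₁ = 460, D₂ = 460
river cycle of f (length 10): (-6, 10, 15), (15, 20, -1), (-1, 20, 15), (15, 10, -6), (-6, 14, 11), (11, 8, -9), (-9, 10, 10), (10, 10, -9), (-9, 8, 11), (11, 14, -6)
river cycle of g (length 10): (-11, 14, 6), (6, 10, -15), (-15, 20, 1), (1, 20, -15), (-15, 10, 6), (6, 14, -11), (-11, 8, 9), (9, 10, -10), (-10, 10, 9), (9, 8, -11)
cycles differ ⇒ inequivalent

no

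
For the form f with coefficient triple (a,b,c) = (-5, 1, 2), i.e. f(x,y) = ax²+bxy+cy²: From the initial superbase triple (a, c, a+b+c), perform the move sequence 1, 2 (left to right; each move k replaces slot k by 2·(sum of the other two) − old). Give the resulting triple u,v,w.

start (-5,2,-2) = (f(1,0),f(0,1),f(1,1))
replace slot 1: 2·(2+(-2)) − (-5) = 5 → (5,2,-2)
replace slot 2: 2·(5+(-2)) − 2 = 4 → (5,4,-2)

5,4,-2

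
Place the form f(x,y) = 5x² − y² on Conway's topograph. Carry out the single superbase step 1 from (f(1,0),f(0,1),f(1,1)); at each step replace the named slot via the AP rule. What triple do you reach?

start (5,-1,4) = (f(1,0),f(0,1),f(1,1))
replace slot 1: 2·((-1)+4) − 5 = 1 → (1,-1,4)

1,-1,4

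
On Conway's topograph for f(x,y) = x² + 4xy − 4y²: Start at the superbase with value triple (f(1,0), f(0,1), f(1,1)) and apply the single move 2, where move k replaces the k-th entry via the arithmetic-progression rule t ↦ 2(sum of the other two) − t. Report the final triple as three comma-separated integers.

start (1,-4,1) = (f(1,0),f(0,1),f(1,1))
replace slot 2: 2·(1+1) − (-4) = 8 → (1,8,1)

1,8,1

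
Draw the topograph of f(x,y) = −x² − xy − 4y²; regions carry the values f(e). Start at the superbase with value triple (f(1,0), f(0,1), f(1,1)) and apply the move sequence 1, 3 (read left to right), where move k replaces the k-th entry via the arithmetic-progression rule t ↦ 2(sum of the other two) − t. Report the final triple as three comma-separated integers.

start (-1,-4,-6) = (f(1,0),f(0,1),f(1,1))
replace slot 1: 2·((-4)+(-6)) − (-1) = -19 → (-19,-4,-6)
replace slot 3: 2·((-19)+(-4)) − (-6) = -40 → (-19,-4,-40)

-19,-4,-40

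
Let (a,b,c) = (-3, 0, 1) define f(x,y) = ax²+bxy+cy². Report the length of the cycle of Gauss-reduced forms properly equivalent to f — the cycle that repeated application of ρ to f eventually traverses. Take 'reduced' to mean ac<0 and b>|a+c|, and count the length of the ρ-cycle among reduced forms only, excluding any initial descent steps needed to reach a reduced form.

D = 12, ⌊√D⌋ = 3
descent: ρ → (1,2,-2)  [lands on river]
river: ρ → (-2,2,1)
ρ-cycle length = 2 (tail of 1 descent step not counted)

2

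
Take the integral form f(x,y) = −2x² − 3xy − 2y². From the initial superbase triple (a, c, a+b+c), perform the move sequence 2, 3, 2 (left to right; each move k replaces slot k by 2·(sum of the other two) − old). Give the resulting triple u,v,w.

start (-2,-2,-7) = (f(1,0),f(0,1),f(1,1))
replace slot 2: 2·((-2)+(-7)) − (-2) = -16 → (-2,-16,-7)
replace slot 3: 2·((-2)+(-16)) − (-7) = -29 → (-2,-16,-29)
replace slot 2: 2·((-2)+(-29)) − (-16) = -46 → (-2,-46,-29)

-2,-46,-29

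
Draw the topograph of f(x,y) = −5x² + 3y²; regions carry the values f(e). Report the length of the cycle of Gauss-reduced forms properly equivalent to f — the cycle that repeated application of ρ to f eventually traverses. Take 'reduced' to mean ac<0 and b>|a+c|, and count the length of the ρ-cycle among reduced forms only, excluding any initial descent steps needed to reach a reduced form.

D = 60, ⌊√D⌋ = 7
descent: ρ → (3,6,-2)  [lands on river]
river: ρ → (-2,6,3)
ρ-cycle length = 2 (tail of 1 descent step not counted)

2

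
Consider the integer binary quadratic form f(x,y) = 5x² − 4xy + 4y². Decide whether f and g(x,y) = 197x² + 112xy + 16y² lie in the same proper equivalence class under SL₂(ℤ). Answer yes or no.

D₁ = -64, D₂ = -64
f: flip: (5,-4,4)→(4,4,5)
f: reduced (well bottom): (4,4,5) with a≤c, −a<b≤a
g: flip: (197,112,16)→(16,-112,197)
g: translate: b→16 (≡-112 mod 32), so (16,-112,197)→(16,16,5)
g: flip: (16,16,5)→(5,-16,16)
g: translate: b→4 (≡-16 mod 10), so (5,-16,16)→(5,4,4)
g: flip: (5,4,4)→(4,-4,5)
g: translate: b→4 (≡-4 mod 8), so (4,-4,5)→(4,4,5)
g: reduced (well bottom): (4,4,5) with a≤c, −a<b≤a
reduced forms (4, 4, 5) vs (4, 4, 5) ⇒ equivalent

yes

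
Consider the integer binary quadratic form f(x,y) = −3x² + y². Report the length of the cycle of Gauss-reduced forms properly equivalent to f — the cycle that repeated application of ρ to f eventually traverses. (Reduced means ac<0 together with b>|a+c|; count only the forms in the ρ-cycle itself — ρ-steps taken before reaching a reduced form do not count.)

D = 12, ⌊√D⌋ = 3
descent: ρ → (1,2,-2)  [lands on river]
river: ρ → (-2,2,1)
ρ-cycle length = 2 (tail of 1 descent step not counted)

2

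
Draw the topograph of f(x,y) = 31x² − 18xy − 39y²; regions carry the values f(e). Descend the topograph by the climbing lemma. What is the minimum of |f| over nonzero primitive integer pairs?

descent: ρ → (-39,18,31)  [lands on river]
river: ρ → (31,44,-26)
river: ρ → (-26,60,15)
river: ρ → (15,60,-26)
river: ρ → (-26,44,31)
river: ρ → (31,18,-39)
river: ρ → (-39,60,10)
river: ρ → (10,60,-39)
closes: descent 1, river 8
min |a| on river = 10

10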